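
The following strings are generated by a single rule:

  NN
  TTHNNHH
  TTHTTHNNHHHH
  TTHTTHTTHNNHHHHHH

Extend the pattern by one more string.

s(k+1) = TTH·s(k)·HH, so each term gains TTH as a prefix and HH as a suffix.
Applying this once more to TTHTTHTTHNNHHHHHH:

TTHTTHTTHTTHNNHHHHHHHH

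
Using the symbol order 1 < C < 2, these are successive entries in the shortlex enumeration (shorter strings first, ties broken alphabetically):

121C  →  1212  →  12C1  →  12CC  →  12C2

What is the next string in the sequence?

1221

Find the rightmost character of 12C2 below 2, bump it to the next letter, and reset everything to its right to 1.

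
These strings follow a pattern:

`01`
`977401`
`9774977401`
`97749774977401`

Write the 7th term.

Every step adds 9774 at the front: s(k+1) = 9774·s(k).
From 97749774977401, 3 further steps: 97749774977401 → 977497749774977401 → 9774977497749774977401 → (answer).

97749774977497749774977401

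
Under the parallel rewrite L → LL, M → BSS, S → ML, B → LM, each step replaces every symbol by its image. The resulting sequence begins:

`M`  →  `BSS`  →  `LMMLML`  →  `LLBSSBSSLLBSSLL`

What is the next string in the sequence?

Replace each of the 15 characters of LLBSSBSSLLBSSLL in place — LL LL LM ML ML LM ML ML LL LL LM ML ML LL LL — and concatenate.

LLLLLMMLMLLMMLMLLLLLLMMLMLLLLL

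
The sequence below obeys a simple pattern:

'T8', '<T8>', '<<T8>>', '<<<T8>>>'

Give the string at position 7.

s(k+1) = <·s(k)·>, so each term gains < as a prefix and > as a suffix.
From <<<T8>>>, 3 further steps: <<<T8>>> → <<<<T8>>>> → <<<<<T8>>>>> → (answer).

<<<<<<T8>>>>>>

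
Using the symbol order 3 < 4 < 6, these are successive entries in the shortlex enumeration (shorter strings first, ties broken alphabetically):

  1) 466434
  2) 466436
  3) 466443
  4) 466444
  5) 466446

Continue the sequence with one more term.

466463

Find the rightmost character of 466446 below 6, bump it to the next letter, and reset everything to its right to 3.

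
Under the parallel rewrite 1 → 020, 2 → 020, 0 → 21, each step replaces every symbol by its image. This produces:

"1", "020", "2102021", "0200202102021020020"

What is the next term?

21020212102021020020210202102002021020212102021

Applying the rule to each of the 19 symbols of 0200202102021020020 gives the pieces 21 020 21 21 020 21 020 020 21 020 21 020 020 21 020 21 21 020 21, which concatenate to the answer.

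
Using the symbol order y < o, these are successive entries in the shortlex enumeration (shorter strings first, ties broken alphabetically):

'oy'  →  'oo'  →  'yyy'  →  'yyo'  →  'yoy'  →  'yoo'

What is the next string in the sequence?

Treat yoo as a base-2 numeral over the given alphabet and add one, carrying through any trailing o's.

oyy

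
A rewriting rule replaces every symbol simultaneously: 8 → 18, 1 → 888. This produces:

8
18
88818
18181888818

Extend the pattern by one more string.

88818888188881818181888818

Rewriting each symbol of 18181888818: 1→888, 8→18, 1→888, 8→18, 1→888, 8→18, 8→18, 8→18, 8→18, 1→888, 8→18, which concatenates to 888 18 888 18 888 18 18 18 18 888 18.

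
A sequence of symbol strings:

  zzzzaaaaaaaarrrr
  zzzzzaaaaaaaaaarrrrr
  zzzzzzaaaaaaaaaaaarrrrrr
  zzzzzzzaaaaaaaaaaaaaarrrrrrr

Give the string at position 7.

The n-th term is n+1 z's then 2n+2 a's then n+1 r's, where the shown terms are n = 3, 4, 5, 6.
Setting n = 9 gives 10, 20, 10 characters in each block.

zzzzzzzzzzaaaaaaaaaaaaaaaaaaaarrrrrrrrrr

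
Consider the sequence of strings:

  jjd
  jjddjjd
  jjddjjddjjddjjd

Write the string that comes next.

jjddjjddjjddjjddjjddjjddjjddjjd

Each string is two copies of the previous one joined by 'd'.
So the next term is two copies of jjddjjddjjddjjd with 'd' between the halves.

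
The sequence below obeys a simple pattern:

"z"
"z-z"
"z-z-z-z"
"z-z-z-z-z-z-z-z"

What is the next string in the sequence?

z-z-z-z-z-z-z-z-z-z-z-z-z-z-z-z

Every step duplicates the string with '-' between the halves.
One more doubling of z-z-z-z-z-z-z-z gives the answer.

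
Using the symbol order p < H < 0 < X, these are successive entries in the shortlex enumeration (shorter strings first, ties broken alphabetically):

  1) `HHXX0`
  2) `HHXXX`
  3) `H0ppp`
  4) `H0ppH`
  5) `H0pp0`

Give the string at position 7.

Stepping forward 2 times from H0pp0: H0pp0 → H0ppX, then the target.

H0pHp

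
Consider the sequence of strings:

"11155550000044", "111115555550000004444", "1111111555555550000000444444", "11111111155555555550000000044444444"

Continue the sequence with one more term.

111111111115555555555550000000004444444444

Reading off run lengths: 1 runs 3, 5, 7, 9; 5 runs 4, 6, 8, 10; 0 runs 5, 6, 7, 8; 4 runs 2, 4, 6, 8 — each is linear in n, where the shown terms are n = 2, 3, 4, 5.
For the next term, n = 6, so the run lengths are 11, 12, 9, 10.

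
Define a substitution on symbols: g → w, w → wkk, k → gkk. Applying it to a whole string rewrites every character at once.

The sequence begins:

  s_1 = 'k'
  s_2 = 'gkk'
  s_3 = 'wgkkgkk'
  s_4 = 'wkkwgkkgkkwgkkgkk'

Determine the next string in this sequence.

wkkgkkgkkwkkwgkkgkkwgkkgkkwkkwgkkgkkwgkkgkk

φ(wkkwgkkgkkwgkkgkk) expands symbol-by-symbol to wkk gkk gkk wkk w gkk gkk w gkk gkk wkk w gkk gkk w gkk gkk; joining the 17 pieces gives the next term.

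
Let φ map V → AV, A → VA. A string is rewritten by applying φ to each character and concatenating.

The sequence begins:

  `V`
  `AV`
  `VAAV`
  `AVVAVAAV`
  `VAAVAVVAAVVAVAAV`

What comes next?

Rewriting the 16 symbols of VAAVAVVAAVVAVAAV one by one yields AV VA VA AV VA AV AV VA VA AV AV VA AV VA VA AV; concatenated:

AVVAVAAVVAAVAVVAVAAVAVVAAVVAVAAV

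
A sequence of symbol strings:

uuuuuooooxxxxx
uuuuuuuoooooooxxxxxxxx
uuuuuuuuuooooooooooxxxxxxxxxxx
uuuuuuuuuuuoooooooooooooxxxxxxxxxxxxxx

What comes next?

Reading off run lengths: u runs 5, 7, 9, 11; o runs 4, 7, 10, 13; x runs 5, 8, 11, 14 — each is linear in n (n = 1, 2, …).
For the next term, n = 5, so the run lengths are 13, 16, 17.

uuuuuuuuuuuuuooooooooooooooooxxxxxxxxxxxxxxxxx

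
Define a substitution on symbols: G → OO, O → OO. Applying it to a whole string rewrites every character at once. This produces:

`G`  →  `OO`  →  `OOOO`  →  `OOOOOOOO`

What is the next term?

OOOOOOOOOOOOOOOO

Rewriting each symbol of OOOOOOOO: O→OO, O→OO, O→OO, O→OO, O→OO, O→OO, O→OO, O→OO, which concatenates to OO OO OO OO OO OO OO OO.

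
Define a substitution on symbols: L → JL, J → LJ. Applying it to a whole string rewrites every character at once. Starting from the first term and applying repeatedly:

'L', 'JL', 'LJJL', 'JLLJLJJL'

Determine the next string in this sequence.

Apply φ to JLLJLJJL symbol by symbol: J→LJ, L→JL, L→JL, J→LJ, L→JL, J→LJ, J→LJ, L→JL; joined: LJ JL JL LJ JL LJ LJ JL.

LJJLJLLJJLLJLJJL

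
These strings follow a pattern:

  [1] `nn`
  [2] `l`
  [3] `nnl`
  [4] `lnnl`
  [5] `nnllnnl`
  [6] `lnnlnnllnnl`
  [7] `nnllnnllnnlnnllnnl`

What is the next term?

Each term (from the third on) is the two preceding terms concatenated in order: term 3 = nn·l = nnl.
Continuing: lnnlnnllnnl · nnllnnllnnlnnllnnl gives term 8.

lnnlnnllnnlnnllnnllnnlnnllnnl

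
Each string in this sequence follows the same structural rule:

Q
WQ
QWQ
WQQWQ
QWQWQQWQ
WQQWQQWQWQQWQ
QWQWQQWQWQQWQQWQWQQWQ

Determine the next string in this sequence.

WQQWQQWQWQQWQQWQWQQWQWQQWQQWQWQQWQ

From term 3 onward, concatenate the second-to-last term with the last: Q·WQ = QWQ, WQ·QWQ = WQQWQ, …
So term 8 is WQQWQQWQWQQWQ·QWQWQQWQWQQWQQWQWQQWQ.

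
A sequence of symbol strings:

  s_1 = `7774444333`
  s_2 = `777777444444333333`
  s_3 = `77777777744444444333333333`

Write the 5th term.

777777777777777444444444444333333333333333

The n-th term is 3n 7's then 2n+2 4's then 3n 3's (n = 1, 2, …).
Setting n = 5 gives 15, 12, 15 characters in each block.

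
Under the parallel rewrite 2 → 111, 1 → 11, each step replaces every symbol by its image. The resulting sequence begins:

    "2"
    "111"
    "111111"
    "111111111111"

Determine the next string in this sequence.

Apply φ to 111111111111 symbol by symbol: 1→11, 1→11, 1→11, 1→11, 1→11, 1→11, 1→11, 1→11, 1→11, 1→11, 1→11, 1→11; joined: 11 11 11 11 11 11 11 11 11 11 11 11.

111111111111111111111111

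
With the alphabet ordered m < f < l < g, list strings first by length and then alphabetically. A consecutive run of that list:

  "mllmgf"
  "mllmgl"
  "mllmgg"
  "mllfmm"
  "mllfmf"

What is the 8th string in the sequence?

mllffm

Stepping forward 3 times from mllfmf: mllfmf → mllfml → mllfmg, then the target.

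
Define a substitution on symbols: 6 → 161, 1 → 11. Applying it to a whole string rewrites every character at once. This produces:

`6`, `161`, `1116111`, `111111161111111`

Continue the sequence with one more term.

Replace each of the 15 characters of 111111161111111 in place — 11 11 11 11 11 11 11 161 11 11 11 11 11 11 11 — and concatenate.

1111111111111116111111111111111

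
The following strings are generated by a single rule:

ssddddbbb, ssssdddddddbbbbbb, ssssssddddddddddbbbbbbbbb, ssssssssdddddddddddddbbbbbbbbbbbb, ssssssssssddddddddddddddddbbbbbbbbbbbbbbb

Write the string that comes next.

ssssssssssssdddddddddddddddddddbbbbbbbbbbbbbbbbbb

The n-th term is 2n s's then 3n+1 d's then 3n b's (n = 1, 2, …).
Setting n = 6 gives 12, 19, 18 characters in each block.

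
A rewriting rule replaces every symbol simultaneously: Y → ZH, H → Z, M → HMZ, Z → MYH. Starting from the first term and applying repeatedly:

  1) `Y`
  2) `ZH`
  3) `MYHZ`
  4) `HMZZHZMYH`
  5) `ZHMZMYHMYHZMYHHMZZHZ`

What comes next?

φ(ZHMZMYHMYHZMYHHMZZHZ) expands symbol-by-symbol to MYH Z HMZ MYH HMZ ZH Z HMZ ZH Z MYH HMZ ZH Z Z HMZ MYH MYH Z MYH; joining the 20 pieces gives the next term.

MYHZHMZMYHHMZZHZHMZZHZMYHHMZZHZZHMZMYHMYHZMYH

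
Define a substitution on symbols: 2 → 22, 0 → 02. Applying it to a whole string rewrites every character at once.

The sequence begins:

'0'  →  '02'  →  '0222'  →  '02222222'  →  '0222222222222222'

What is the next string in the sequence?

Applying the rule to each of the 16 symbols of 0222222222222222 gives the pieces 02 22 22 22 22 22 22 22 22 22 22 22 22 22 22 22, which concatenate to the answer.

02222222222222222222222222222222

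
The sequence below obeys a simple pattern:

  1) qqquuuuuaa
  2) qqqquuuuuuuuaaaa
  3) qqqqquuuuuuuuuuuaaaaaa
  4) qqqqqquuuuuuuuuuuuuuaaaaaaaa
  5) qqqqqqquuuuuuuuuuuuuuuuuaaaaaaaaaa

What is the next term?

qqqqqqqquuuuuuuuuuuuuuuuuuuuaaaaaaaaaaaa

Each string has the form q^{n+1} u^{3n-1} a^{2n-2}, where the shown terms are n = 2, 3, 4, 5, 6.
At n = 7 the blocks have lengths 8, 20, 12.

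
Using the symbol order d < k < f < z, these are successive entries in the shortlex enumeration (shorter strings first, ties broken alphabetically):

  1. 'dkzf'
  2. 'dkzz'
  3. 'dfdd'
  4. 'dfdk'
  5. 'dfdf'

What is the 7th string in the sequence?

dfkd

Stepping forward 2 times from dfdf: dfdf → dfdz, then the target.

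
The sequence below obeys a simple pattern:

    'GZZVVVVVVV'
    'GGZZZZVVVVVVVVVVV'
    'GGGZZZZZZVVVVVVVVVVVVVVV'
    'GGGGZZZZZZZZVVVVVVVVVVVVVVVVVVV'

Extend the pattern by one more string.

Term n consists of n G's, followed by 2n Z's, followed by 4n+3 V's (n = 1, 2, …).
For the next term, n = 5, so the run lengths are 5, 10, 23.

GGGGGZZZZZZZZZZVVVVVVVVVVVVVVVVVVVVVVV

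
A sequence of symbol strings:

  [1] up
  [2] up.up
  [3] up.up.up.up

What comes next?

Every step duplicates the string with '.' between the halves.
Doubling up.up.up.up with '.' between the halves:

up.up.up.up.up.up.up.up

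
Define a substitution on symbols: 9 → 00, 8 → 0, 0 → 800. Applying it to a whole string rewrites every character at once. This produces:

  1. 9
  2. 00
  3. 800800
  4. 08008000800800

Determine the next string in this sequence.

Applying the rule to each of the 14 symbols of 08008000800800 gives the pieces 800 0 800 800 0 800 800 800 0 800 800 0 800 800, which concatenate to the answer.

8000800800080080080008008000800800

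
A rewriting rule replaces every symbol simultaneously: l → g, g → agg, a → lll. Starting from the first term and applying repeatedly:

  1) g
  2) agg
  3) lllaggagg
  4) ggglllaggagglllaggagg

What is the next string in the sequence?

aggaggaggggglllaggagglllaggaggggglllaggagglllaggagg

Replace each of the 21 characters of ggglllaggagglllaggagg in place — agg agg agg g g g lll agg agg lll agg agg g g g lll agg agg lll agg agg — and concatenate.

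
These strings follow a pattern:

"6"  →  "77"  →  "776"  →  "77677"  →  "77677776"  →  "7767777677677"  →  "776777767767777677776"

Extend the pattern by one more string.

7767777677677776777767767777677677

This is a Fibonacci-style word recurrence s(k) = s(k−1)·s(k−2): e.g. 77·6 = 776.
Continuing: 776777767767777677776 · 7767777677677 gives term 8.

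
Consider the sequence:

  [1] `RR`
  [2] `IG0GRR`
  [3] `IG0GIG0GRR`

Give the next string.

IG0GIG0GIG0GRR

The strings grow by a fixed prefix IG0G each time.
So the next term is IG0G·IG0GIG0GRR.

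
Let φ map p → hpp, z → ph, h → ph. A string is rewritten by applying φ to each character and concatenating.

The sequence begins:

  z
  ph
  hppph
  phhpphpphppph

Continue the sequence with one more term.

Rewriting the 13 symbols of phhpphpphppph one by one yields hpp ph ph hpp hpp ph hpp hpp ph hpp hpp hpp ph; concatenated:

hppphphhpphppphhpphppphhpphpphppph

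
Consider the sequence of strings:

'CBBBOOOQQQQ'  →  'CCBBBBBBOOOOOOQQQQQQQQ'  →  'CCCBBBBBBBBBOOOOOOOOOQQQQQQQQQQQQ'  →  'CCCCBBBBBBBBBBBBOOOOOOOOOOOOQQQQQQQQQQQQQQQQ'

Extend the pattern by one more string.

CCCCCBBBBBBBBBBBBBBBOOOOOOOOOOOOOOOQQQQQQQQQQQQQQQQQQQQ

Term n consists of n C's, followed by 3n B's, followed by 3n O's, followed by 4n Q's (n = 1, 2, …).
Setting n = 5 gives 5, 15, 15, 20 characters in each block.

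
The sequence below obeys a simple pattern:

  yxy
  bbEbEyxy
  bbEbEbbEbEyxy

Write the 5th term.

Every step adds bbEbE at the front: s(k+1) = bbEbE·s(k).
From bbEbEbbEbEyxy, 2 further steps: bbEbEbbEbEyxy → bbEbEbbEbEbbEbEyxy → (answer).

bbEbEbbEbEbbEbEbbEbEyxy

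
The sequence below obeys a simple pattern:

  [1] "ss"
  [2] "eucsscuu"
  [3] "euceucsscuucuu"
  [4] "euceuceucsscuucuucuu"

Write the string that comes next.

Every step adds euc to the front and cuu to the end of the previous string.
One more step from euceuceucsscuucuucuu gives the answer.

euceuceuceucsscuucuucuucuu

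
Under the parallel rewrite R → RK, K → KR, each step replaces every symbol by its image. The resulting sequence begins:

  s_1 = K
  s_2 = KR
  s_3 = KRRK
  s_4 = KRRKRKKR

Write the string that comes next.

Expanding KRRKRKKR: K→KR, R→RK, R→RK, K→KR, R→RK, K→KR, K→KR, R→RK. Concatenated: KR RK RK KR RK KR KR RK.

KRRKRKKRRKKRKRRK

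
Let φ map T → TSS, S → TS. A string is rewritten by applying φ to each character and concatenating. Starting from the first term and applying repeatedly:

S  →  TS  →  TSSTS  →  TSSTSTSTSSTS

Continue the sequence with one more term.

TSSTSTSTSSTSTSSTSTSSTSTSTSSTS

Apply φ to TSSTSTSTSSTS symbol by symbol: T→TSS, S→TS, S→TS, T→TSS, S→TS, T→TSS, S→TS, T→TSS, S→TS, S→TS, T→TSS, S→TS; joined: TSS TS TS TSS TS TSS TS TSS TS TS TSS TS.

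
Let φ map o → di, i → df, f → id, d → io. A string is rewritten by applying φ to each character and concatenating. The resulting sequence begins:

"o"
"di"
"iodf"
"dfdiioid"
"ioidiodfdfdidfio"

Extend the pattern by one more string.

Rewriting the 16 symbols of ioidiodfdfdidfio one by one yields df di df io df di io id io id io df io id df di; concatenated:

dfdidfiodfdiioidioidiodfioiddfdi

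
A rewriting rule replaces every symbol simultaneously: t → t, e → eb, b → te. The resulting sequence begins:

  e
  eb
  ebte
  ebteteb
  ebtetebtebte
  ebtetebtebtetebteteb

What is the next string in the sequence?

Replace each of the 20 characters of ebtetebtebtetebteteb in place — eb te t eb t eb te t eb te t eb t eb te t eb t eb te — and concatenate.

ebtetebtebtetebtetebtebtetebtebte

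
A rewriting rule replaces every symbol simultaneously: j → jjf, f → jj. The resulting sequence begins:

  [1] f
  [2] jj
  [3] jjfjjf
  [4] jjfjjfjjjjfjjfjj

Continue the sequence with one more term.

jjfjjfjjjjfjjfjjjjfjjfjjfjjfjjjjfjjfjjjjfjjf

φ(jjfjjfjjjjfjjfjj) expands symbol-by-symbol to jjf jjf jj jjf jjf jj jjf jjf jjf jjf jj jjf jjf jj jjf jjf; joining the 16 pieces gives the next term.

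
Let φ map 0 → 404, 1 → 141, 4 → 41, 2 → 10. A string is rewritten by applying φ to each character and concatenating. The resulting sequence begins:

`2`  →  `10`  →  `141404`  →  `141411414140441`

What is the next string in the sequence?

14141141411411414114141141414044141141

Applying the rule to each of the 15 symbols of 141411414140441 gives the pieces 141 41 141 41 141 141 41 141 41 141 41 404 41 41 141, which concatenate to the answer.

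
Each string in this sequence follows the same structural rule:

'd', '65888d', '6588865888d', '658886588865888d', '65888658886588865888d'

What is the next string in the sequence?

Each term is the previous one with 65888 prepended.
Applying this once more to 65888658886588865888d:

6588865888658886588865888d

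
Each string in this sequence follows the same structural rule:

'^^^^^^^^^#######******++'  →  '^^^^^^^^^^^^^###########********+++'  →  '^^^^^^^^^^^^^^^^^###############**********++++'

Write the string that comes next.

Term n consists of 4n+1 ^'s, followed by 4n-1 #'s, followed by 2n+2 *'s, followed by n +'s, where the shown terms are n = 2, 3, 4.
Setting n = 5 gives 21, 19, 12, 5 characters in each block.

^^^^^^^^^^^^^^^^^^^^^###################************+++++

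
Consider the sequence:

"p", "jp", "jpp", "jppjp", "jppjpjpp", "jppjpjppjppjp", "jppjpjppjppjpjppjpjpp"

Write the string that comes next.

This is a Fibonacci-style word recurrence s(k) = s(k−1)·s(k−2): e.g. jp·p = jpp.
So term 8 is jppjpjppjppjpjppjpjpp·jppjpjppjppjp.

jppjpjppjppjpjppjpjppjppjpjppjppjp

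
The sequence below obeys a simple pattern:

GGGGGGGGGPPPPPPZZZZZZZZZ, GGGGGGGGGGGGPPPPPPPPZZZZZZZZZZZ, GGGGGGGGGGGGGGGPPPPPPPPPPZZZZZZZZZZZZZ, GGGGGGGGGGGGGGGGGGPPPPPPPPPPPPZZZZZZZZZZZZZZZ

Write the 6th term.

GGGGGGGGGGGGGGGGGGGGGGGGPPPPPPPPPPPPPPPPZZZZZZZZZZZZZZZZZZZ

Term n consists of 3n G's, followed by 2n P's, followed by 2n+3 Z's, where the shown terms are n = 3, 4, 5, 6.
For term 6, n = 8, so the run lengths are 24, 16, 19.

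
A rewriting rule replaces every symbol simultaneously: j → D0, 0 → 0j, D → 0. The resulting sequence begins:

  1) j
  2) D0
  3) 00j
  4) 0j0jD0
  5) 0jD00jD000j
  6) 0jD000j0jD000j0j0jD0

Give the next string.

Rewriting the 20 symbols of 0jD000j0jD000j0j0jD0 one by one yields 0j D0 0 0j 0j 0j D0 0j D0 0 0j 0j 0j D0 0j D0 0j D0 0 0j; concatenated:

0jD000j0j0jD00jD000j0j0jD00jD00jD000j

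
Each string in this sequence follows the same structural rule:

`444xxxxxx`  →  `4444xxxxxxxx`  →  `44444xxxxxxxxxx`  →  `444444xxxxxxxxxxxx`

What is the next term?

Term n consists of n 4's, followed by 2n x's, where the shown terms are n = 3, 4, 5, 6.
Setting n = 7 gives 7, 14 characters in each block.

4444444xxxxxxxxxxxxxx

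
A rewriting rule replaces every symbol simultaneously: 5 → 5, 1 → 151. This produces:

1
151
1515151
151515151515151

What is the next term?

Rewriting the 15 symbols of 151515151515151 one by one yields 151 5 151 5 151 5 151 5 151 5 151 5 151 5 151; concatenated:

1515151515151515151515151515151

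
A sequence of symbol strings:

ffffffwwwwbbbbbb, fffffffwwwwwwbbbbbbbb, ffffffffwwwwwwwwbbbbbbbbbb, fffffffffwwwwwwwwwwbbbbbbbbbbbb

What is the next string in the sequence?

The n-th term is n+3 f's then 2n-2 w's then 2n b's, where the shown terms are n = 3, 4, 5, 6.
Setting n = 7 gives 10, 12, 14 characters in each block.

ffffffffffwwwwwwwwwwwwbbbbbbbbbbbbbb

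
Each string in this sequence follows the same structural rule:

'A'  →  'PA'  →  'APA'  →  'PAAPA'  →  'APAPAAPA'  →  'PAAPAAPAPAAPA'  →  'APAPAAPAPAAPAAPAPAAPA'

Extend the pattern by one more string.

This is a Fibonacci-style word recurrence s(k) = s(k−2)·s(k−1): e.g. A·PA = APA.
So term 8 is PAAPAAPAPAAPA·APAPAAPAPAAPAAPAPAAPA.

PAAPAAPAPAAPAAPAPAAPAPAAPAAPAPAAPA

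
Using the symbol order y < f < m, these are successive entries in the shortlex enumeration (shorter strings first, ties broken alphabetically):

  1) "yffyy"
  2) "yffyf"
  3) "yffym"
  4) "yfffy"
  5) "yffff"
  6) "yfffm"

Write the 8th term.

Stepping forward 2 times from yfffm: yfffm → yffmy, then the target.

yffmf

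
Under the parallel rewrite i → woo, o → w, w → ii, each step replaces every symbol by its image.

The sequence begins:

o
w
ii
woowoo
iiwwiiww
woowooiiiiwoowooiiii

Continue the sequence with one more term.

iiwwiiwwwoowoowoowooiiwwiiwwwoowoowoowoo

Replace each of the 20 characters of woowooiiiiwoowooiiii in place — ii w w ii w w woo woo woo woo ii w w ii w w woo woo woo woo — and concatenate.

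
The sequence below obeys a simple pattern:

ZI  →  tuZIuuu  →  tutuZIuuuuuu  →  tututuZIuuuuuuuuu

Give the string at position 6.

tututututuZIuuuuuuuuuuuuuuu

Each term wraps the previous one in tu on the left and uuu on the right.
From tututuZIuuuuuuuuu, 2 further steps: tututuZIuuuuuuuuu → tutututuZIuuuuuuuuuuuu → (answer).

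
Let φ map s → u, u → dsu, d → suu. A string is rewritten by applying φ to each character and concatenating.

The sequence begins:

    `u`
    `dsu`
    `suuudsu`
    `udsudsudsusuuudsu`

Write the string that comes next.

dsusuuudsusuuudsusuuudsuudsudsudsusuuudsu

Replace each of the 17 characters of udsudsudsusuuudsu in place — dsu suu u dsu suu u dsu suu u dsu u dsu dsu dsu suu u dsu — and concatenate.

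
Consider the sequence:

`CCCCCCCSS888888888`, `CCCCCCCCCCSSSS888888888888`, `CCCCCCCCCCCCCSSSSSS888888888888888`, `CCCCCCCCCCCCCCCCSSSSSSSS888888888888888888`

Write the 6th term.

Reading off run lengths: C runs 7, 10, 13, 16; S runs 2, 4, 6, 8; 8 runs 9, 12, 15, 18 — each is linear in n, where the shown terms are n = 2, 3, 4, 5.
At n = 7 the blocks have lengths 22, 12, 24.

CCCCCCCCCCCCCCCCCCCCCCSSSSSSSSSSSS888888888888888888888888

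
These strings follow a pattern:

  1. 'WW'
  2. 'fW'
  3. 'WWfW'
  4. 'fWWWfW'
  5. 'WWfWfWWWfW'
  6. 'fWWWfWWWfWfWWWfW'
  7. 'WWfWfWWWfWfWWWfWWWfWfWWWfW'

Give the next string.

fWWWfWWWfWfWWWfWWWfWfWWWfWfWWWfWWWfWfWWWfW

Each term (from the third on) is the two preceding terms concatenated in order: term 3 = WW·fW = WWfW.
So term 8 is fWWWfWWWfWfWWWfW·WWfWfWWWfWfWWWfWWWfWfWWWfW.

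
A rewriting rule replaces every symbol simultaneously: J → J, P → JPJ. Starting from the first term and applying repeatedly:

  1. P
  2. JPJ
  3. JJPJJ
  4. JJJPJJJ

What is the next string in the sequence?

Apply φ to JJJPJJJ symbol by symbol: J→J, J→J, J→J, P→JPJ, J→J, J→J, J→J; joined: J J J JPJ J J J.

JJJJPJJJJ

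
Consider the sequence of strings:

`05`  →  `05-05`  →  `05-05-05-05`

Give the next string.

s(k+1) = s(k)·-·s(k) — each term doubles the last with '-' between the halves.
One more doubling of 05-05-05-05 gives the answer.

05-05-05-05-05-05-05-05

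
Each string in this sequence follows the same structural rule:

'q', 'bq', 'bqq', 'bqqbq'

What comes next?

This is a Fibonacci-style word recurrence s(k) = s(k−1)·s(k−2): e.g. bq·q = bqq.
The next term joins bqqbq and bqq.

bqqbqbqq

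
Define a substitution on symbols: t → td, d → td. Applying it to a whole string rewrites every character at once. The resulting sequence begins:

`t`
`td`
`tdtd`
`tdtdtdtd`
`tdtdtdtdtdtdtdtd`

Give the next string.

tdtdtdtdtdtdtdtdtdtdtdtdtdtdtdtd

Applying the rule to each of the 16 symbols of tdtdtdtdtdtdtdtd gives the pieces td td td td td td td td td td td td td td td td, which concatenate to the answer.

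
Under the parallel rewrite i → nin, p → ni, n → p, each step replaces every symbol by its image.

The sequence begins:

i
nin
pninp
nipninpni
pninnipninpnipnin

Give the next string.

Replace each of the 17 characters of pninnipninpnipnin in place — ni p nin p p nin ni p nin p ni p nin ni p nin p — and concatenate.

nipninppninnipninpnipninnipninp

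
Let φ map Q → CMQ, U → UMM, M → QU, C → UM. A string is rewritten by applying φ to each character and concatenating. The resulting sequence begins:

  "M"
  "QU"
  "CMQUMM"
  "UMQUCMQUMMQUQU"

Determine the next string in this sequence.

Rewriting the 14 symbols of UMQUCMQUMMQUQU one by one yields UMM QU CMQ UMM UM QU CMQ UMM QU QU CMQ UMM CMQ UMM; concatenated:

UMMQUCMQUMMUMQUCMQUMMQUQUCMQUMMCMQUMM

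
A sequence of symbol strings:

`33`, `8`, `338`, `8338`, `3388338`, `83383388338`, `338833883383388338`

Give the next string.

This is a Fibonacci-style word recurrence s(k) = s(k−2)·s(k−1): e.g. 33·8 = 338.
The next term joins 83383388338 and 338833883383388338.

83383388338338833883383388338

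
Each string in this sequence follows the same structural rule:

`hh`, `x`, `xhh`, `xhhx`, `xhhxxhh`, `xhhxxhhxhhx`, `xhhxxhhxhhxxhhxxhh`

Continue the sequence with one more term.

xhhxxhhxhhxxhhxxhhxhhxxhhxhhx

From term 3 onward, concatenate the last term with the second-to-last: x·hh = xhh, xhh·x = xhhx, …
The next term joins xhhxxhhxhhxxhhxxhh and xhhxxhhxhhx.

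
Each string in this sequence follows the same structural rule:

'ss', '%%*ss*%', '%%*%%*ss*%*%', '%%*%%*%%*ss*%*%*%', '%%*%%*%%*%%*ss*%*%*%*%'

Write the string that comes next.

Each term wraps the previous one in %%* on the left and *% on the right.
Applying this once more to %%*%%*%%*%%*ss*%*%*%*%:

%%*%%*%%*%%*%%*ss*%*%*%*%*%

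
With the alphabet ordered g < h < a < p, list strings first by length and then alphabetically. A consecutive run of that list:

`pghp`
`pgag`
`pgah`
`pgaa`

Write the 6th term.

pgpg

Continuing the enumeration 2 steps past pgaa: pgaa → pgap → (answer).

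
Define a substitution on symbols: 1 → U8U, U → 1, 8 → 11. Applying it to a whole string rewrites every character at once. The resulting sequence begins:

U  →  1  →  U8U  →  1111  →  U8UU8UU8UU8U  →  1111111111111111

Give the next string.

Replace each of the 16 characters of 1111111111111111 in place — U8U U8U U8U U8U U8U U8U U8U U8U U8U U8U U8U U8U U8U U8U U8U U8U — and concatenate.

U8UU8UU8UU8UU8UU8UU8UU8UU8UU8UU8UU8UU8UU8UU8UU8U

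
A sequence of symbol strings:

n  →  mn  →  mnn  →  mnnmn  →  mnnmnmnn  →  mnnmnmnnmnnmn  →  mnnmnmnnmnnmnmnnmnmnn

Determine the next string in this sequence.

From term 3 onward, concatenate the last term with the second-to-last: mn·n = mnn, mnn·mn = mnnmn, …
The next term joins mnnmnmnnmnnmnmnnmnmnn and mnnmnmnnmnnmn.

mnnmnmnnmnnmnmnnmnmnnmnnmnmnnmnnmn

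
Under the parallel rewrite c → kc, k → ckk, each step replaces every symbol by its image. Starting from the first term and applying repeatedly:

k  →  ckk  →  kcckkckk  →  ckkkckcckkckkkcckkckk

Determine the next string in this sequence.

Rewriting the 21 symbols of ckkkckcckkckkkcckkckk one by one yields kc ckk ckk ckk kc ckk kc kc ckk ckk kc ckk ckk ckk kc kc ckk ckk kc ckk ckk; concatenated:

kcckkckkckkkcckkkckcckkckkkcckkckkckkkckcckkckkkcckkckk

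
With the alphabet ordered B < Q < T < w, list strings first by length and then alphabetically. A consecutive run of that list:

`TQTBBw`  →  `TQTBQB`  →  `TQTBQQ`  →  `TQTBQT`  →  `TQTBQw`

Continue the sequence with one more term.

TQTBTB

The successor of TQTBQw increments the rightmost position that isn't already w and resets every position after it to B.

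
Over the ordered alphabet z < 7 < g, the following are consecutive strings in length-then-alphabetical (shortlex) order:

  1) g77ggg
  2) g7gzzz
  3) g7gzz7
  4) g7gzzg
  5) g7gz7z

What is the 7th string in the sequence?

g7gz7g

Advancing 2 positions from g7gz7z through g7gz7z → g7gz77 reaches term 7.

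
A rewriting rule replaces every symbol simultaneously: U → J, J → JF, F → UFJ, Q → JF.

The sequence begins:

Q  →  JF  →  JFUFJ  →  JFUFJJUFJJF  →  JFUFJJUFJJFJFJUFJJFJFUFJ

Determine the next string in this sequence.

Applying the rule to each of the 24 symbols of JFUFJJUFJJFJFJUFJJFJFUFJ gives the pieces JF UFJ J UFJ JF JF J UFJ JF JF UFJ JF UFJ JF J UFJ JF JF UFJ JF UFJ J UFJ JF, which concatenate to the answer.

JFUFJJUFJJFJFJUFJJFJFUFJJFUFJJFJUFJJFJFUFJJFUFJJUFJJF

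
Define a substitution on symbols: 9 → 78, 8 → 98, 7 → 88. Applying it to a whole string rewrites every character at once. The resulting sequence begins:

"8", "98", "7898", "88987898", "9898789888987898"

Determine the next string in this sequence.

78987898889878989898789888987898

φ(9898789888987898) expands symbol-by-symbol to 78 98 78 98 88 98 78 98 98 98 78 98 88 98 78 98; joining the 16 pieces gives the next term.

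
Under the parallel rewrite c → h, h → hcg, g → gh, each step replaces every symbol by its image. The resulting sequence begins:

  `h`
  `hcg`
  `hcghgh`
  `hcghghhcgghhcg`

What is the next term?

hcghghhcgghhcghcghghghhcghcghgh

Applying the rule to each of the 14 symbols of hcghghhcgghhcg gives the pieces hcg h gh hcg gh hcg hcg h gh gh hcg hcg h gh, which concatenate to the answer.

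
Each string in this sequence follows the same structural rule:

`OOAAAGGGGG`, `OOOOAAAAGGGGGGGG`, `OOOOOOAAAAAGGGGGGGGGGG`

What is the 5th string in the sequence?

Each string has the form O^{2n} A^{n+2} G^{3n+2} (n = 1, 2, …).
Setting n = 5 gives 10, 7, 17 characters in each block.

OOOOOOOOOOAAAAAAAGGGGGGGGGGGGGGGGG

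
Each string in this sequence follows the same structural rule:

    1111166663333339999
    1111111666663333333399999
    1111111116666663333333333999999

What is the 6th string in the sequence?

1111111111111116666666663333333333333333999999999

The n-th term is 2n-1 1's then n+1 6's then 2n 3's then n+1 9's, where the shown terms are n = 3, 4, 5.
Setting n = 8 gives 15, 9, 16, 9 characters in each block.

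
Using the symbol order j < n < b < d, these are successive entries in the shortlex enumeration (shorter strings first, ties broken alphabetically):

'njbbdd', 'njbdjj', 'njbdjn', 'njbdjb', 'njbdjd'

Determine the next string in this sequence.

njbdnj

The successor of njbdjd increments the rightmost position that isn't already d and resets every position after it to j.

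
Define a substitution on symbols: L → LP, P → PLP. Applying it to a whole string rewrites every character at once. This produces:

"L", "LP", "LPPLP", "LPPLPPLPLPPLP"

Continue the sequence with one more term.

LPPLPPLPLPPLPPLPLPPLPLPPLPPLPLPPLP

Replace each of the 13 characters of LPPLPPLPLPPLP in place — LP PLP PLP LP PLP PLP LP PLP LP PLP PLP LP PLP — and concatenate.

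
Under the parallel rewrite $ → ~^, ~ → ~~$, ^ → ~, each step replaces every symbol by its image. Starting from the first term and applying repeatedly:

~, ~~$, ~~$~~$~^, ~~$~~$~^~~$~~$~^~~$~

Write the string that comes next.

~~$~~$~^~~$~~$~^~~$~~~$~~$~^~~$~~$~^~~$~~~$~~$~^~~$

φ(~~$~~$~^~~$~~$~^~~$~) expands symbol-by-symbol to ~~$ ~~$ ~^ ~~$ ~~$ ~^ ~~$ ~ ~~$ ~~$ ~^ ~~$ ~~$ ~^ ~~$ ~ ~~$ ~~$ ~^ ~~$; joining the 20 pieces gives the next term.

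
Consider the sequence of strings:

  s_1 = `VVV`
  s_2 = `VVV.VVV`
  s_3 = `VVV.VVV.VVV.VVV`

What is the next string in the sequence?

VVV.VVV.VVV.VVV.VVV.VVV.VVV.VVV

s(k+1) = s(k)·.·s(k) — each term doubles the last with '.' between the halves.
So the next term is two copies of VVV.VVV.VVV.VVV with '.' between the halves.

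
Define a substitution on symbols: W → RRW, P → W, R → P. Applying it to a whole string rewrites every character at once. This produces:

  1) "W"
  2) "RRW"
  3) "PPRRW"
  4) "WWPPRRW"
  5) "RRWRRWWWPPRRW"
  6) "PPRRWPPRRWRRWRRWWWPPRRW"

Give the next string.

Applying the rule to each of the 23 symbols of PPRRWPPRRWRRWRRWWWPPRRW gives the pieces W W P P RRW W W P P RRW P P RRW P P RRW RRW RRW W W P P RRW, which concatenate to the answer.

WWPPRRWWWPPRRWPPRRWPPRRWRRWRRWWWPPRRW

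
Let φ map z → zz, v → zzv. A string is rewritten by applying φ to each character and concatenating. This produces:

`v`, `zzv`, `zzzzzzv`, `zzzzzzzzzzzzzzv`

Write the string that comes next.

Rewriting the 15 symbols of zzzzzzzzzzzzzzv one by one yields zz zz zz zz zz zz zz zz zz zz zz zz zz zz zzv; concatenated:

zzzzzzzzzzzzzzzzzzzzzzzzzzzzzzv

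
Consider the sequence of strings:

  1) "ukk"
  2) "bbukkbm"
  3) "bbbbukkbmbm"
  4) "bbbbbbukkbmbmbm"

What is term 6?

Every step adds bb to the front and bm to the end of the previous string.
From bbbbbbukkbmbmbm, 2 further steps: bbbbbbukkbmbmbm → bbbbbbbbukkbmbmbmbm → (answer).

bbbbbbbbbbukkbmbmbmbmbm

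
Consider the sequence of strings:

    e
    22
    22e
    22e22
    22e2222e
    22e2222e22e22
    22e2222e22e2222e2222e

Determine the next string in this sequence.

22e2222e22e2222e2222e22e2222e22e22

From term 3 onward, concatenate the last term with the second-to-last: 22·e = 22e, 22e·22 = 22e22, …
The next term joins 22e2222e22e2222e2222e and 22e2222e22e22.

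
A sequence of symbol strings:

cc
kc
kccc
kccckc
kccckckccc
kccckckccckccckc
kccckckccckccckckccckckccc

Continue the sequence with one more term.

kccckckccckccckckccckckccckccckckccckccckc

Each term (from the third on) is the previous term followed by the one before it: term 3 = kc·cc = kccc.
The next term joins kccckckccckccckckccckckccc and kccckckccckccckc.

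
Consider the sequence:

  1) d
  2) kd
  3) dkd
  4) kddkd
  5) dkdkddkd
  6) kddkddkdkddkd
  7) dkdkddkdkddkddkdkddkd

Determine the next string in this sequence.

This is a Fibonacci-style word recurrence s(k) = s(k−2)·s(k−1): e.g. d·kd = dkd.
So term 8 is kddkddkdkddkd·dkdkddkdkddkddkdkddkd.

kddkddkdkddkddkdkddkdkddkddkdkddkd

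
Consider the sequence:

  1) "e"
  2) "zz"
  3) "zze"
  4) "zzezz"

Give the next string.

zzezzzze

Each term (from the third on) is the previous term followed by the one before it: term 3 = zz·e = zze.
The next term joins zzezz and zze.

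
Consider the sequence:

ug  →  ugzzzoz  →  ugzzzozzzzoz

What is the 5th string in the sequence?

Every step adds zzzoz to the end: s(k+1) = s(k)·zzzoz.
From ugzzzozzzzoz, 2 further steps: ugzzzozzzzoz → ugzzzozzzzozzzzoz → (answer).

ugzzzozzzzozzzzozzzzoz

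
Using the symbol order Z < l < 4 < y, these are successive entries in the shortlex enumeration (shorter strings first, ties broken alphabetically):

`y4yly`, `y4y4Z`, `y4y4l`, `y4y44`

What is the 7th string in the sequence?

Continuing the enumeration 3 steps past y4y44: y4y44 → y4y4y → y4yyZ → (answer).

y4yyl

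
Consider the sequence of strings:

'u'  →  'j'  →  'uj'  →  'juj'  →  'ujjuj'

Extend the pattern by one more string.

jujujjuj

This is a Fibonacci-style word recurrence s(k) = s(k−2)·s(k−1): e.g. u·j = uj.
So term 6 is juj·ujjuj.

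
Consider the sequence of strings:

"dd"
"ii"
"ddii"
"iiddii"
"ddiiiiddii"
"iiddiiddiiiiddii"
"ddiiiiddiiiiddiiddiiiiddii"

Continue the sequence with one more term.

iiddiiddiiiiddiiddiiiiddiiiiddiiddiiiiddii

This is a Fibonacci-style word recurrence s(k) = s(k−2)·s(k−1): e.g. dd·ii = ddii.
The next term joins iiddiiddiiiiddii and ddiiiiddiiiiddiiddiiiiddii.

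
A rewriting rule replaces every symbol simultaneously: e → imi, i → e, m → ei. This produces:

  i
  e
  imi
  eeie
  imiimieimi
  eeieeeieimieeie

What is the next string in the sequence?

imiimieimiimiimieimieeieimiimieimi

Applying the rule to each of the 15 symbols of eeieeeieimieeie gives the pieces imi imi e imi imi imi e imi e ei e imi imi e imi, which concatenate to the answer.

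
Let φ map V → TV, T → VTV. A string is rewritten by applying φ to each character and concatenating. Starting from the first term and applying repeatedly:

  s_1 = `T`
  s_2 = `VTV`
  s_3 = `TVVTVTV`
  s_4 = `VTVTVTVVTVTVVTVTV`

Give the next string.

Rewriting the 17 symbols of VTVTVTVVTVTVVTVTV one by one yields TV VTV TV VTV TV VTV TV TV VTV TV VTV TV TV VTV TV VTV TV; concatenated:

TVVTVTVVTVTVVTVTVTVVTVTVVTVTVTVVTVTVVTVTV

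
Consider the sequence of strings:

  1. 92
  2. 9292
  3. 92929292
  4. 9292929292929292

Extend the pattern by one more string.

Every step duplicates the string.
Doubling 9292929292929292:

92929292929292929292929292929292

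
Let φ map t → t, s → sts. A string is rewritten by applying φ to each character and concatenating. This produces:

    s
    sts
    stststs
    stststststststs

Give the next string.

φ(stststststststs) expands symbol-by-symbol to sts t sts t sts t sts t sts t sts t sts t sts; joining the 15 pieces gives the next term.

stststststststststststststststs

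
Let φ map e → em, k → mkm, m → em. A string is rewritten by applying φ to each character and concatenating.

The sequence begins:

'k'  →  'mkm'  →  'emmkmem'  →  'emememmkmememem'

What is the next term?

Rewriting the 15 symbols of emememmkmememem one by one yields em em em em em em em mkm em em em em em em em; concatenated:

emememememememmkmememememememem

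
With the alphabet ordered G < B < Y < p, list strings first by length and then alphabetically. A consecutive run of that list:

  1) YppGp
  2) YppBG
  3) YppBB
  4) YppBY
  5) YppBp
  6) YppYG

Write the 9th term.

Advancing 3 positions from YppYG through YppYG → YppYB → YppYY reaches term 9.

YppYp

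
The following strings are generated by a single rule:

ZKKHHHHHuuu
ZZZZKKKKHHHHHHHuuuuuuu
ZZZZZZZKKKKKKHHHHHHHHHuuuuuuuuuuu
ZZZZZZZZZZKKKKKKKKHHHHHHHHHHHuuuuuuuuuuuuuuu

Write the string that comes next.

Term n consists of 3n-2 Z's, followed by 2n K's, followed by 2n+3 H's, followed by 4n-1 u's (n = 1, 2, …).
Setting n = 5 gives 13, 10, 13, 19 characters in each block.

ZZZZZZZZZZZZZKKKKKKKKKKHHHHHHHHHHHHHuuuuuuuuuuuuuuuuuuu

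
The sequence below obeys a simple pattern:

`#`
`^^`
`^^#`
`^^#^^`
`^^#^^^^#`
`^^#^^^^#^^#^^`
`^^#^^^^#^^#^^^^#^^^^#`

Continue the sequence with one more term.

This is a Fibonacci-style word recurrence s(k) = s(k−1)·s(k−2): e.g. ^^·# = ^^#.
So term 8 is ^^#^^^^#^^#^^^^#^^^^#·^^#^^^^#^^#^^.

^^#^^^^#^^#^^^^#^^^^#^^#^^^^#^^#^^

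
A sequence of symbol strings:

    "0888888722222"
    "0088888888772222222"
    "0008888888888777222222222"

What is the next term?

0000888888888888777722222222222

Term n consists of n-1 0's, followed by 2n+2 8's, followed by n-1 7's, followed by 2n+1 2's, where the shown terms are n = 2, 3, 4.
Setting n = 5 gives 4, 12, 4, 11 characters in each block.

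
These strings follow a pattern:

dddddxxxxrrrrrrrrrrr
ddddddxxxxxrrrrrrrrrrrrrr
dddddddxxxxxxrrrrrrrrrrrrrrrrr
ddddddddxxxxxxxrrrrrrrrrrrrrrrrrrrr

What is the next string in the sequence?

dddddddddxxxxxxxxrrrrrrrrrrrrrrrrrrrrrrr

Reading off run lengths: d runs 5, 6, 7, 8; x runs 4, 5, 6, 7; r runs 11, 14, 17, 20 — each is linear in n, where the shown terms are n = 3, 4, 5, 6.
For the next term, n = 7, so the run lengths are 9, 8, 23.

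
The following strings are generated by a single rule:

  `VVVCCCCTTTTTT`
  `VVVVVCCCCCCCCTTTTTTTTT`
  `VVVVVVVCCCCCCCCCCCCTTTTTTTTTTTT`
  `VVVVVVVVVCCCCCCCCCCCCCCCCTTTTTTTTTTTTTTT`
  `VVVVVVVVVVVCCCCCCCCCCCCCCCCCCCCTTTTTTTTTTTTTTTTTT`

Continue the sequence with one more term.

VVVVVVVVVVVVVCCCCCCCCCCCCCCCCCCCCCCCCTTTTTTTTTTTTTTTTTTTTT

Term n consists of 2n+1 V's, followed by 4n C's, followed by 3n+3 T's (n = 1, 2, …).
Setting n = 6 gives 13, 24, 21 characters in each block.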